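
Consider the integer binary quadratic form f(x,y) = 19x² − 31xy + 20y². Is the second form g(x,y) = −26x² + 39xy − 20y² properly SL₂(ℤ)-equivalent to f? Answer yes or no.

D₁ = -559, D₂ = -559
f: translate: b→7 (≡-31 mod 38), so (19,-31,20)→(19,7,8)
f: flip: (19,7,8)→(8,-7,19)
f: reduced (well bottom): (8,-7,19) with a≤c, −a<b≤a
g is negative-definite; reduce −g:
−g: translate: b→13 (≡-39 mod 52), so (26,-39,20)→(26,13,7)
−g: flip: (26,13,7)→(7,-13,26)
−g: translate: b→1 (≡-13 mod 14), so (7,-13,26)→(7,1,20)
−g: reduced (well bottom): (7,1,20) with a≤c, −a<b≤a
flip sign back: reduced form of g is (-7,-1,-20)
reduced forms (8, -7, 19) vs (-7, -1, -20) ⇒ inequivalent

no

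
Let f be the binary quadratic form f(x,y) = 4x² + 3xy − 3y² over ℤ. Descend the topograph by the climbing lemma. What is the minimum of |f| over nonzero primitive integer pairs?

river: ρ → (-3,3,4)
river: ρ → (4,5,-2)
river: ρ → (-2,7,1)
river: ρ → (1,7,-2)
river: ρ → (-2,5,4)
river: ρ → (4,3,-3)
closes: descent 0, river 6
min |a| on river = 1

1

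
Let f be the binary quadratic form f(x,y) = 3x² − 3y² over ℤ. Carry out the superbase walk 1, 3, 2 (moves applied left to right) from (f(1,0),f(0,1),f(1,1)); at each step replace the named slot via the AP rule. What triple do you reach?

start (3,-3,0) = (f(1,0),f(0,1),f(1,1))
replace slot 1: 2·((-3)+0) − 3 = -9 → (-9,-3,0)
replace slot 3: 2·((-9)+(-3)) − 0 = -24 → (-9,-3,-24)
replace slot 2: 2·((-9)+(-24)) − (-3) = -63 → (-9,-63,-24)

-9,-63,-24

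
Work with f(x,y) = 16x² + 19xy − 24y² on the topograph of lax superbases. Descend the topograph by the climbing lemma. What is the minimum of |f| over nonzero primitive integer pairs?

river: ρ → (-24,29,11)
river: ρ → (11,37,-12)
river: ρ → (-12,35,14)
river: ρ → (14,21,-26)
river: ρ → (-26,31,9)
river: ρ → (9,41,-6)
river: ρ → (-6,43,2)
river: ρ → (2,41,-27)
river: ρ → (-27,13,16)
river: ρ → (16,19,-24)
closes: descent 0, river 10
min |a| on river = 2

2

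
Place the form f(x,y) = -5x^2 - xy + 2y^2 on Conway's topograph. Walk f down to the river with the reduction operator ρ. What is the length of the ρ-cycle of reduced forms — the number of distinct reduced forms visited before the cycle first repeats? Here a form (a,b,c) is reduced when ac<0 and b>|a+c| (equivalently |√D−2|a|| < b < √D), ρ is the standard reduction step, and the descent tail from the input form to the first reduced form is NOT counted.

D = 41, ⌊√D⌋ = 6
descent: ρ → (2,5,-2)  [lands on river]
river: ρ → (-2,3,4)
river: ρ → (4,5,-1)
river: ρ → (-1,5,4)
river: ρ → (4,3,-2)
river: ρ → (-2,5,2)
river: ρ → (2,3,-4)
river: ρ → (-4,5,1)
river: ρ → (1,5,-4)
river: ρ → (-4,3,2)
ρ-cycle length = 10 (tail of 1 descent step not counted)

10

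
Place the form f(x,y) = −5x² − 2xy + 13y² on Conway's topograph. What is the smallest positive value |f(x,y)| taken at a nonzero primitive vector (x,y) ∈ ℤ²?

descent: ρ → (13,2,-5)
descent: ρ → (-5,8,10)  [lands on river]
river: ρ → (10,12,-3)
river: ρ → (-3,12,10)
river: ρ → (10,8,-5)
river: ρ → (-5,12,6)
river: ρ → (6,12,-5)
closes: descent 2, river 6
min |a| on river = 3

3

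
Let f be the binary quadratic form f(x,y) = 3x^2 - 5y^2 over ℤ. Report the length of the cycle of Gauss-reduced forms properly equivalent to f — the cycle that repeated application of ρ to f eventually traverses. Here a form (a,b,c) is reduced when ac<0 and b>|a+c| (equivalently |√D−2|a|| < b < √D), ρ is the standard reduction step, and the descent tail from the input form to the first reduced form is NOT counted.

D = 60, ⌊√D⌋ = 7
descent: ρ → (-5,0,3)
descent: ρ → (3,6,-2)  [lands on river]
river: ρ → (-2,6,3)
ρ-cycle length = 2 (tail of 2 descent steps not counted)

2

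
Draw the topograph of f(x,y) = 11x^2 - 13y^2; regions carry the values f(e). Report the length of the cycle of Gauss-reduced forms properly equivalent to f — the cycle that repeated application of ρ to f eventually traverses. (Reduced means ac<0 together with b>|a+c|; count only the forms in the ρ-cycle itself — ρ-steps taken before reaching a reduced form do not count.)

D = 572, ⌊√D⌋ = 23
descent: ρ → (-13,0,11)
descent: ρ → (11,22,-2)  [lands on river]
river: ρ → (-2,22,11)
ρ-cycle length = 2 (tail of 2 descent steps not counted)

2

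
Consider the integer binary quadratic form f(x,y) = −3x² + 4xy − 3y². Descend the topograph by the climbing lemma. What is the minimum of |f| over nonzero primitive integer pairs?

translate: b→2 (≡-4 mod 6), so (3,-4,3)→(3,2,2)
flip: (3,2,2)→(2,-2,3)
translate: b→2 (≡-2 mod 4), so (2,-2,3)→(2,2,3)
reduced (well bottom): (2,2,3) with a≤c, −a<b≤a
well minimum |f| = |-2| = 2 (negative-definite)

2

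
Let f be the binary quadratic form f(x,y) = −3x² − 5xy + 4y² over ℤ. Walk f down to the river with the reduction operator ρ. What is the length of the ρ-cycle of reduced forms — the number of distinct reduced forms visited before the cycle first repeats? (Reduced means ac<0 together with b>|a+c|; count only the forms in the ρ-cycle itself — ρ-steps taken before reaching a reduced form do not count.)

D = 73, ⌊√D⌋ = 8
descent: ρ → (4,5,-3)  [lands on river]
river: ρ → (-3,7,2)
river: ρ → (2,5,-6)
river: ρ → (-6,7,1)
river: ρ → (1,7,-6)
river: ρ → (-6,5,2)
river: ρ → (2,7,-3)
river: ρ → (-3,5,4)
river: ρ → (4,3,-4)
river: ρ → (-4,5,3)
river: ρ → (3,7,-2)
river: ρ → (-2,5,6)
river: ρ → (6,7,-1)
river: ρ → (-1,7,6)
river: ρ → (6,5,-2)
river: ρ → (-2,7,3)
river: ρ → (3,5,-4)
river: ρ → (-4,3,4)
ρ-cycle length = 18 (tail of 1 descent step not counted)

18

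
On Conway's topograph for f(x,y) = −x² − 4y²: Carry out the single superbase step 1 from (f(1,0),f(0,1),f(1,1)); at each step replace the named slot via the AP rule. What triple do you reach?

start (-1,-4,-5) = (f(1,0),f(0,1),f(1,1))
replace slot 1: 2·((-4)+(-5)) − (-1) = -17 → (-17,-4,-5)

-17,-4,-5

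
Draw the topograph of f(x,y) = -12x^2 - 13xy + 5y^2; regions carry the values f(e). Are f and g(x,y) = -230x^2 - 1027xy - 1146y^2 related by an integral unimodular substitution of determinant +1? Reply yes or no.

D₁ = 409, D₂ = 409
river cycle of f (length 54): (5, 13, -12), (-12, 11, 6), (6, 13, -10), (-10, 7, 9), (9, 11, -8), (-8, 5, 12), (12, 19, -1), (-1, 19, 12), (12, 5, -8), (-8, 11, 9), … (44 more)
river cycle of g (length 54): (-12, 11, 6), (6, 13, -10), (-10, 7, 9), (9, 11, -8), (-8, 5, 12), (12, 19, -1), (-1, 19, 12), (12, 5, -8), (-8, 11, 9), (9, 7, -10), … (44 more)
cycles coincide ⇒ equivalent

yes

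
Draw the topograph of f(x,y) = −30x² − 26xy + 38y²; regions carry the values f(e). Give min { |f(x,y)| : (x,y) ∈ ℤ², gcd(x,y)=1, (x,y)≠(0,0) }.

descent: ρ → (38,26,-30)  [lands on river]
river: ρ → (-30,34,34)
river: ρ → (34,34,-30)
river: ρ → (-30,26,38)
river: ρ → (38,50,-18)
river: ρ → (-18,58,26)
river: ρ → (26,46,-30)
river: ρ → (-30,14,42)
river: ρ → (42,70,-2)
river: ρ → (-2,70,42)
river: ρ → (42,14,-30)
river: ρ → (-30,46,26)
river: ρ → (26,58,-18)
river: ρ → (-18,50,38)
closes: descent 1, river 14
min |a| on river = 2

2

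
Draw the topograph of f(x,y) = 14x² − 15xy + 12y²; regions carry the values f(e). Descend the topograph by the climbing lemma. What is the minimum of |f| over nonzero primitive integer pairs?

translate: b→13 (≡-15 mod 28), so (14,-15,12)→(14,13,11)
flip: (14,13,11)→(11,-13,14)
translate: b→9 (≡-13 mod 22), so (11,-13,14)→(11,9,12)
reduced (well bottom): (11,9,12) with a≤c, −a<b≤a
well minimum = a = 11

11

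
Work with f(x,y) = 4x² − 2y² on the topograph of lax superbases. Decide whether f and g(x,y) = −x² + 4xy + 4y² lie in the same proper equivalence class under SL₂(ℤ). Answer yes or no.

D₁ = 32, D₂ = 32
river cycle of f (length 2): (-2, 4, 2), (2, 4, -2)
river cycle of g (length 2): (4, 4, -1), (-1, 4, 4)
cycles differ ⇒ inequivalent

no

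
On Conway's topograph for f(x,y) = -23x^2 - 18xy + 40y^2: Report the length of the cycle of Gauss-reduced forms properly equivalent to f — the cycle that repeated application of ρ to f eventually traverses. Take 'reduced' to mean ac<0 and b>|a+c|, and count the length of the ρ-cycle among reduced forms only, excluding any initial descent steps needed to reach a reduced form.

D = 4004, ⌊√D⌋ = 63
descent: ρ → (40,18,-23)  [lands on river]
river: ρ → (-23,28,35)
river: ρ → (35,42,-16)
river: ρ → (-16,54,17)
river: ρ → (17,48,-25)
river: ρ → (-25,52,13)
river: ρ → (13,52,-25)
river: ρ → (-25,48,17)
river: ρ → (17,54,-16)
river: ρ → (-16,42,35)
river: ρ → (35,28,-23)
river: ρ → (-23,18,40)
river: ρ → (40,62,-1)
river: ρ → (-1,62,40)
ρ-cycle length = 14 (tail of 1 descent step not counted)

14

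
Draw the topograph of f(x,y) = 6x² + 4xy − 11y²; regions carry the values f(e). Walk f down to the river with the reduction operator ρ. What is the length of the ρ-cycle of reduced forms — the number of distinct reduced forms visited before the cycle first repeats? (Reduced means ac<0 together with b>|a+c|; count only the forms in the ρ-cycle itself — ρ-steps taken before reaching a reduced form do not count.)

D = 280, ⌊√D⌋ = 16
descent: ρ → (-11,-4,6)
descent: ρ → (6,16,-1)  [lands on river]
river: ρ → (-1,16,6)
river: ρ → (6,8,-9)
river: ρ → (-9,10,5)
river: ρ → (5,10,-9)
river: ρ → (-9,8,6)
ρ-cycle length = 6 (tail of 2 descent steps not counted)

6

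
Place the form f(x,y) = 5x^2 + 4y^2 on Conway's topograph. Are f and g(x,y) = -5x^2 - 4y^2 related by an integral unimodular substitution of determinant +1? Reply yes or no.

D₁ = -80, D₂ = -80
f: flip: (5,0,4)→(4,0,5)
f: reduced (well bottom): (4,0,5) with a≤c, −a<b≤a
g is negative-definite; reduce −g:
−g: flip: (5,0,4)→(4,0,5)
−g: reduced (well bottom): (4,0,5) with a≤c, −a<b≤a
flip sign back: reduced form of g is (-4,0,-5)
reduced forms (4, 0, 5) vs (-4, 0, -5) ⇒ inequivalent

no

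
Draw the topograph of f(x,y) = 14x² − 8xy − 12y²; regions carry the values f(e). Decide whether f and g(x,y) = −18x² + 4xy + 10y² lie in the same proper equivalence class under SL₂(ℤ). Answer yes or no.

D₁ = 736, D₂ = 736
river cycle of f (length 12): (-12, 8, 14), (14, 20, -6), (-6, 16, 20), (20, 24, -2), (-2, 24, 20), (20, 16, -6), (-6, 20, 14), (14, 8, -12), (-12, 16, 10), (10, 24, -4), … (2 more)
river cycle of g (length 12): (10, 16, -12), (-12, 8, 14), (14, 20, -6), (-6, 16, 20), (20, 24, -2), (-2, 24, 20), (20, 16, -6), (-6, 20, 14), (14, 8, -12), (-12, 16, 10), … (2 more)
cycles coincide ⇒ equivalent

yes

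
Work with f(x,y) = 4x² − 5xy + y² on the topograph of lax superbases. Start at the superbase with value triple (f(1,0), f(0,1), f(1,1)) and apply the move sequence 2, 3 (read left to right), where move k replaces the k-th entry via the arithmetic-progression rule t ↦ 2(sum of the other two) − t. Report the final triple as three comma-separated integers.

start (4,1,0) = (f(1,0),f(0,1),f(1,1))
replace slot 2: 2·(4+0) − 1 = 7 → (4,7,0)
replace slot 3: 2·(4+7) − 0 = 22 → (4,7,22)

4,7,22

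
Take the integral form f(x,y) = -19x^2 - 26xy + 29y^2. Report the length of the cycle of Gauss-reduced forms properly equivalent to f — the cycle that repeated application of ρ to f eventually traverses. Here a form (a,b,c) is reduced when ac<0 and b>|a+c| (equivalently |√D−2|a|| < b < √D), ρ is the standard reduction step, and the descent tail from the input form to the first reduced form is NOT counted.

D = 2880, ⌊√D⌋ = 53
descent: ρ → (29,26,-19)  [lands on river]
river: ρ → (-19,50,5)
river: ρ → (5,50,-19)
river: ρ → (-19,26,29)
river: ρ → (29,32,-16)
river: ρ → (-16,32,29)
ρ-cycle length = 6 (tail of 1 descent step not counted)

6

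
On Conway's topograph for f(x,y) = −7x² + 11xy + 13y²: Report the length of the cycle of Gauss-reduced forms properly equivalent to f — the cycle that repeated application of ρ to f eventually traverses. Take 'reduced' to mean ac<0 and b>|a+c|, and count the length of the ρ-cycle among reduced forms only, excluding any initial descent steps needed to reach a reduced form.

D = 485, ⌊√D⌋ = 22
river: ρ → (13,15,-5)
river: ρ → (-5,15,13)
river: ρ → (13,11,-7)
river: ρ → (-7,17,7)
river: ρ → (7,11,-13)
river: ρ → (-13,15,5)
river: ρ → (5,15,-13)
river: ρ → (-13,11,7)
river: ρ → (7,17,-7)
river: ρ → (-7,11,13)
ρ-cycle length = 10 (tail of 0 descent steps not counted)

10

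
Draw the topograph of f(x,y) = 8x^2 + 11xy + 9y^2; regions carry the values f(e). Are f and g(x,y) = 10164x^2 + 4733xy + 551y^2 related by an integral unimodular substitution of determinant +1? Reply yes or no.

D₁ = -167, D₂ = -167
f: translate: b→-5 (≡11 mod 16), so (8,11,9)→(8,-5,6)
f: flip: (8,-5,6)→(6,5,8)
f: reduced (well bottom): (6,5,8) with a≤c, −a<b≤a
g: flip: (10164,4733,551)→(551,-4733,10164)
g: translate: b→-325 (≡-4733 mod 1102), so (551,-4733,10164)→(551,-325,48)
g: flip: (551,-325,48)→(48,325,551)
g: translate: b→37 (≡325 mod 96), so (48,325,551)→(48,37,8)
g: flip: (48,37,8)→(8,-37,48)
g: translate: b→-5 (≡-37 mod 16), so (8,-37,48)→(8,-5,6)
g: flip: (8,-5,6)→(6,5,8)
g: reduced (well bottom): (6,5,8) with a≤c, −a<b≤a
reduced forms (6, 5, 8) vs (6, 5, 8) ⇒ equivalent

yes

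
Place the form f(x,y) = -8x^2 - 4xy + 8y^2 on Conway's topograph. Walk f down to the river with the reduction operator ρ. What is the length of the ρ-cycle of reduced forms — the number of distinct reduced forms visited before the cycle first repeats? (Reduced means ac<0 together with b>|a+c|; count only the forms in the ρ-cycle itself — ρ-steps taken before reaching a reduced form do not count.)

D = 272, ⌊√D⌋ = 16
descent: ρ → (8,4,-8)  [lands on river]
river: ρ → (-8,12,4)
river: ρ → (4,12,-8)
river: ρ → (-8,4,8)
river: ρ → (8,12,-4)
river: ρ → (-4,12,8)
ρ-cycle length = 6 (tail of 1 descent step not counted)

6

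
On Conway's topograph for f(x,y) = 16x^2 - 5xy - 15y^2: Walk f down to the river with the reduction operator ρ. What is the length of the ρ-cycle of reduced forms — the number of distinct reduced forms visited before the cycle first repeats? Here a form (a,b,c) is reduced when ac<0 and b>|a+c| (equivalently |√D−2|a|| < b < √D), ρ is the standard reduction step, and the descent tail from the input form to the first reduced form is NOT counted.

D = 985, ⌊√D⌋ = 31
descent: ρ → (-15,5,16)  [lands on river]
river: ρ → (16,27,-4)
river: ρ → (-4,29,9)
river: ρ → (9,25,-10)
river: ρ → (-10,15,19)
river: ρ → (19,23,-6)
river: ρ → (-6,25,15)
river: ρ → (15,5,-16)
river: ρ → (-16,27,4)
river: ρ → (4,29,-9)
river: ρ → (-9,25,10)
river: ρ → (10,15,-19)
river: ρ → (-19,23,6)
river: ρ → (6,25,-15)
ρ-cycle length = 14 (tail of 1 descent step not counted)

14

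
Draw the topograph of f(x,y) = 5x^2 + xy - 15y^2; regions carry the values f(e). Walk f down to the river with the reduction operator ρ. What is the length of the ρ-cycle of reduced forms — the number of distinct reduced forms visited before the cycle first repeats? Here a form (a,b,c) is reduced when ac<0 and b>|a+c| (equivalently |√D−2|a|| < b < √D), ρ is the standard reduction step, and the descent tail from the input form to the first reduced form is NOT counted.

D = 301, ⌊√D⌋ = 17
descent: ρ → (-15,-1,5)
descent: ρ → (5,11,-9)  [lands on river]
river: ρ → (-9,7,7)
river: ρ → (7,7,-9)
river: ρ → (-9,11,5)
river: ρ → (5,9,-11)
river: ρ → (-11,13,3)
river: ρ → (3,17,-1)
river: ρ → (-1,17,3)
river: ρ → (3,13,-11)
river: ρ → (-11,9,5)
ρ-cycle length = 10 (tail of 2 descent steps not counted)

10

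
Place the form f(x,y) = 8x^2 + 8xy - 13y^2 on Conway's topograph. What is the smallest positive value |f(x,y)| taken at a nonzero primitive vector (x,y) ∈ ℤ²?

river: ρ → (-13,18,3)
river: ρ → (3,18,-13)
river: ρ → (-13,8,8)
river: ρ → (8,8,-13)
closes: descent 0, river 4
min |a| on river = 3

3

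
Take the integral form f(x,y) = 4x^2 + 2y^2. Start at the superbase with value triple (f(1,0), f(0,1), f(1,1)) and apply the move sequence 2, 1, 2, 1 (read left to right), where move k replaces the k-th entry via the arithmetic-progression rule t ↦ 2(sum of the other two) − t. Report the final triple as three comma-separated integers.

start (4,2,6) = (f(1,0),f(0,1),f(1,1))
replace slot 2: 2·(4+6) − 2 = 18 → (4,18,6)
replace slot 1: 2·(18+6) − 4 = 44 → (44,18,6)
replace slot 2: 2·(44+6) − 18 = 82 → (44,82,6)
replace slot 1: 2·(82+6) − 44 = 132 → (132,82,6)

132,82,6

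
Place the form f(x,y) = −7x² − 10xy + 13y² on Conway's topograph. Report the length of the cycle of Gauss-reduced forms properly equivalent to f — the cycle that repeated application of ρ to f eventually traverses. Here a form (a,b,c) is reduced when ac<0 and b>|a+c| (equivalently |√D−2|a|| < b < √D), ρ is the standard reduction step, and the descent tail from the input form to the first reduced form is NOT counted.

D = 464, ⌊√D⌋ = 21
descent: ρ → (13,10,-7)  [lands on river]
river: ρ → (-7,18,5)
river: ρ → (5,12,-16)
river: ρ → (-16,20,1)
river: ρ → (1,20,-16)
river: ρ → (-16,12,5)
river: ρ → (5,18,-7)
river: ρ → (-7,10,13)
river: ρ → (13,16,-4)
river: ρ → (-4,16,13)
ρ-cycle length = 10 (tail of 1 descent step not counted)

10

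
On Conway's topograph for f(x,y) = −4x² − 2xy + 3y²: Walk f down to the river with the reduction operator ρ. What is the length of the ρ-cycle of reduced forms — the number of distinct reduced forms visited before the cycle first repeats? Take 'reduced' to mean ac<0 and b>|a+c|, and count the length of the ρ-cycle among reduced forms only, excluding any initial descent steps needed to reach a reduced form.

D = 52, ⌊√D⌋ = 7
descent: ρ → (3,2,-4)  [lands on river]
river: ρ → (-4,6,1)
river: ρ → (1,6,-4)
river: ρ → (-4,2,3)
river: ρ → (3,4,-3)
river: ρ → (-3,2,4)
river: ρ → (4,6,-1)
river: ρ → (-1,6,4)
river: ρ → (4,2,-3)
river: ρ → (-3,4,3)
ρ-cycle length = 10 (tail of 1 descent step not counted)

10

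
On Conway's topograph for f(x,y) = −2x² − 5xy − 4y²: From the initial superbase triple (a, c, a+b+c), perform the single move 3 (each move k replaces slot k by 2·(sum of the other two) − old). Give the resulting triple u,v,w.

start (-2,-4,-11) = (f(1,0),f(0,1),f(1,1))
replace slot 3: 2·((-2)+(-4)) − (-11) = -1 → (-2,-4,-1)

-2,-4,-1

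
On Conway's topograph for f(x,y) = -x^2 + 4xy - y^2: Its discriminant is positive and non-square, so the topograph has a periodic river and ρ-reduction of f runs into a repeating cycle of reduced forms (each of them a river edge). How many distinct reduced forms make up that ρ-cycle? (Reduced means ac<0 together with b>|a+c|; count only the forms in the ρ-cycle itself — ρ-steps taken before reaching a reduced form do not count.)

D = 12, ⌊√D⌋ = 3
descent: ρ → (-1,2,2)  [lands on river]
river: ρ → (2,2,-1)
ρ-cycle length = 2 (tail of 1 descent step not counted)

2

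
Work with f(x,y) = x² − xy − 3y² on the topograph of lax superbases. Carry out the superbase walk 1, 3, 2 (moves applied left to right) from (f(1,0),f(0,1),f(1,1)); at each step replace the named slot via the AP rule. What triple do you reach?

start (1,-3,-3) = (f(1,0),f(0,1),f(1,1))
replace slot 1: 2·((-3)+(-3)) − 1 = -13 → (-13,-3,-3)
replace slot 3: 2·((-13)+(-3)) − (-3) = -29 → (-13,-3,-29)
replace slot 2: 2·((-13)+(-29)) − (-3) = -81 → (-13,-81,-29)

-13,-81,-29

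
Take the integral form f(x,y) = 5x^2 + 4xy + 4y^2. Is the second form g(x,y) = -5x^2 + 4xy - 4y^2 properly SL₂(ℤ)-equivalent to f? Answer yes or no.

D₁ = -64, D₂ = -64
f: flip: (5,4,4)→(4,-4,5)
f: translate: b→4 (≡-4 mod 8), so (4,-4,5)→(4,4,5)
f: reduced (well bottom): (4,4,5) with a≤c, −a<b≤a
g is negative-definite; reduce −g:
−g: flip: (5,-4,4)→(4,4,5)
−g: reduced (well bottom): (4,4,5) with a≤c, −a<b≤a
flip sign back: reduced form of g is (-4,-4,-5)
reduced forms (4, 4, 5) vs (-4, -4, -5) ⇒ inequivalent

no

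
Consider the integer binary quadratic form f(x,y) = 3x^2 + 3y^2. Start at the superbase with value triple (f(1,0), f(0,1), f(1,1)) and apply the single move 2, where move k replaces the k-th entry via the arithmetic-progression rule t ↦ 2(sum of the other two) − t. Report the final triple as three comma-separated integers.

start (3,3,6) = (f(1,0),f(0,1),f(1,1))
replace slot 2: 2·(3+6) − 3 = 15 → (3,15,6)

3,15,6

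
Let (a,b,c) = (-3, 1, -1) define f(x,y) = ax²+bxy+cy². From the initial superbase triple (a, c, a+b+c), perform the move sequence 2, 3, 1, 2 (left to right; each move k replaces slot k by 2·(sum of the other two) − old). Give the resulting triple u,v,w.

start (-3,-1,-3) = (f(1,0),f(0,1),f(1,1))
replace slot 2: 2·((-3)+(-3)) − (-1) = -11 → (-3,-11,-3)
replace slot 3: 2·((-3)+(-11)) − (-3) = -25 → (-3,-11,-25)
replace slot 1: 2·((-11)+(-25)) − (-3) = -69 → (-69,-11,-25)
replace slot 2: 2·((-69)+(-25)) − (-11) = -177 → (-69,-177,-25)

-69,-177,-25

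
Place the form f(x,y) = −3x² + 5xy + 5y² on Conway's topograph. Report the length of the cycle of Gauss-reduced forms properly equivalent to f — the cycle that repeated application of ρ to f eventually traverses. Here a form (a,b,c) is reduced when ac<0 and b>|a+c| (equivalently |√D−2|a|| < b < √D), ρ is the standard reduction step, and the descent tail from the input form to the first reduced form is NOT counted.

D = 85, ⌊√D⌋ = 9
river: ρ → (5,5,-3)
river: ρ → (-3,7,3)
river: ρ → (3,5,-5)
river: ρ → (-5,5,3)
river: ρ → (3,7,-3)
river: ρ → (-3,5,5)
ρ-cycle length = 6 (tail of 0 descent steps not counted)

6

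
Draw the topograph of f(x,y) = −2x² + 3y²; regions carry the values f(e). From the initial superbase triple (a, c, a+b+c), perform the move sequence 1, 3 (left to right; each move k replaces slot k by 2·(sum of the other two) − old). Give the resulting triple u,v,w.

start (-2,3,1) = (f(1,0),f(0,1),f(1,1))
replace slot 1: 2·(3+1) − (-2) = 10 → (10,3,1)
replace slot 3: 2·(10+3) − 1 = 25 → (10,3,25)

10,3,25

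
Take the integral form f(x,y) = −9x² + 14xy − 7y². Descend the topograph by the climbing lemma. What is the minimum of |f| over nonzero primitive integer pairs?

translate: b→4 (≡-14 mod 18), so (9,-14,7)→(9,4,2)
flip: (9,4,2)→(2,-4,9)
translate: b→0 (≡-4 mod 4), so (2,-4,9)→(2,0,7)
reduced (well bottom): (2,0,7) with a≤c, −a<b≤a
well minimum |f| = |-2| = 2 (negative-definite)

2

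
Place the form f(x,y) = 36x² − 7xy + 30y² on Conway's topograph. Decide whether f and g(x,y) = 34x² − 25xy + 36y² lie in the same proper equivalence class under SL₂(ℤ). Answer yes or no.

D₁ = -4271, D₂ = -4271
f: flip: (36,-7,30)→(30,7,36)
f: reduced (well bottom): (30,7,36) with a≤c, −a<b≤a
g: reduced (well bottom): (34,-25,36) with a≤c, −a<b≤a
reduced forms (30, 7, 36) vs (34, -25, 36) ⇒ inequivalent

no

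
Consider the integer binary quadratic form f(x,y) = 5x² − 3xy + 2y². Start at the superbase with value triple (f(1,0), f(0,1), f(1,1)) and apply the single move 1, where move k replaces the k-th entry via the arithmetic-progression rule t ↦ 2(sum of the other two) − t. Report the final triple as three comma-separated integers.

start (5,2,4) = (f(1,0),f(0,1),f(1,1))
replace slot 1: 2·(2+4) − 5 = 7 → (7,2,4)

7,2,4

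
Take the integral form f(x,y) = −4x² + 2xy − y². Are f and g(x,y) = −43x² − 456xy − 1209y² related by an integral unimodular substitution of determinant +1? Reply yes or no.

D₁ = -12, D₂ = -12
f is negative-definite; reduce −f:
−f: flip: (4,-2,1)→(1,2,4)
−f: translate: b→0 (≡2 mod 2), so (1,2,4)→(1,0,3)
−f: reduced (well bottom): (1,0,3) with a≤c, −a<b≤a
flip sign back: reduced form of f is (-1,0,-3)
g is negative-definite; reduce −g:
−g: translate: b→26 (≡456 mod 86), so (43,456,1209)→(43,26,4)
−g: flip: (43,26,4)→(4,-26,43)
−g: translate: b→-2 (≡-26 mod 8), so (4,-26,43)→(4,-2,1)
−g: flip: (4,-2,1)→(1,2,4)
−g: translate: b→0 (≡2 mod 2), so (1,2,4)→(1,0,3)
−g: reduced (well bottom): (1,0,3) with a≤c, −a<b≤a
flip sign back: reduced form of g is (-1,0,-3)
reduced forms (-1, 0, -3) vs (-1, 0, -3) ⇒ equivalent

yes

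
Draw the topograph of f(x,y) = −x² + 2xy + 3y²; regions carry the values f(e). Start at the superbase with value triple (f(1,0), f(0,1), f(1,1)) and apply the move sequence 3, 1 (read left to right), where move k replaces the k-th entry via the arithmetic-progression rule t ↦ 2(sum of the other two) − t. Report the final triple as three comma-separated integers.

start (-1,3,4) = (f(1,0),f(0,1),f(1,1))
replace slot 3: 2·((-1)+3) − 4 = 0 → (-1,3,0)
replace slot 1: 2·(3+0) − (-1) = 7 → (7,3,0)

7,3,0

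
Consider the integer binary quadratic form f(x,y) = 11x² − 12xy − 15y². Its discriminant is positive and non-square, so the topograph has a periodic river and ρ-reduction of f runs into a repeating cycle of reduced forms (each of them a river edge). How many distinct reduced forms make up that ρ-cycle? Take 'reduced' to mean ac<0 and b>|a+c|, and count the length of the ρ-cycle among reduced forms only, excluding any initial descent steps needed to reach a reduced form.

D = 804, ⌊√D⌋ = 28
descent: ρ → (-15,12,11)  [lands on river]
river: ρ → (11,10,-16)
river: ρ → (-16,22,5)
river: ρ → (5,28,-1)
river: ρ → (-1,28,5)
river: ρ → (5,22,-16)
river: ρ → (-16,10,11)
river: ρ → (11,12,-15)
river: ρ → (-15,18,8)
river: ρ → (8,14,-19)
river: ρ → (-19,24,3)
river: ρ → (3,24,-19)
river: ρ → (-19,14,8)
river: ρ → (8,18,-15)
ρ-cycle length = 14 (tail of 1 descent step not counted)

14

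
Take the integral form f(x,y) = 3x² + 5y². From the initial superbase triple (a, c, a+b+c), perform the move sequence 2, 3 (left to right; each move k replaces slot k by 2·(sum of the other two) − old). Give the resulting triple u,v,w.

start (3,5,8) = (f(1,0),f(0,1),f(1,1))
replace slot 2: 2·(3+8) − 5 = 17 → (3,17,8)
replace slot 3: 2·(3+17) − 8 = 32 → (3,17,32)

3,17,32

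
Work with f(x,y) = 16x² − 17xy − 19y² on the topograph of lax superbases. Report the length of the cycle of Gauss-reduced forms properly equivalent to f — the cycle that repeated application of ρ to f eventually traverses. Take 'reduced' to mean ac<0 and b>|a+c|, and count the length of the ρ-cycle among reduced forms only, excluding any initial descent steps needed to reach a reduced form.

D = 1505, ⌊√D⌋ = 38
descent: ρ → (-19,17,16)  [lands on river]
river: ρ → (16,15,-20)
river: ρ → (-20,25,11)
river: ρ → (11,19,-26)
river: ρ → (-26,33,4)
river: ρ → (4,31,-34)
river: ρ → (-34,37,1)
river: ρ → (1,37,-34)
river: ρ → (-34,31,4)
river: ρ → (4,33,-26)
river: ρ → (-26,19,11)
river: ρ → (11,25,-20)
river: ρ → (-20,15,16)
river: ρ → (16,17,-19)
river: ρ → (-19,21,14)
river: ρ → (14,35,-5)
river: ρ → (-5,35,14)
river: ρ → (14,21,-19)
ρ-cycle length = 18 (tail of 1 descent step not counted)

18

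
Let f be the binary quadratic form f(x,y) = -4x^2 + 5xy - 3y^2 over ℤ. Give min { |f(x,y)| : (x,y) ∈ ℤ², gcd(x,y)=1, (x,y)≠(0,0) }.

translate: b→3 (≡-5 mod 8), so (4,-5,3)→(4,3,2)
flip: (4,3,2)→(2,-3,4)
translate: b→1 (≡-3 mod 4), so (2,-3,4)→(2,1,3)
reduced (well bottom): (2,1,3) with a≤c, −a<b≤a
well minimum |f| = |-2| = 2 (negative-definite)

2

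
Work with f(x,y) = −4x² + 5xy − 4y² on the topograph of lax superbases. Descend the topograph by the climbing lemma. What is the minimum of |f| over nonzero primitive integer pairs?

translate: b→3 (≡-5 mod 8), so (4,-5,4)→(4,3,3)
flip: (4,3,3)→(3,-3,4)
translate: b→3 (≡-3 mod 6), so (3,-3,4)→(3,3,4)
reduced (well bottom): (3,3,4) with a≤c, −a<b≤a
well minimum |f| = |-3| = 3 (negative-definite)

3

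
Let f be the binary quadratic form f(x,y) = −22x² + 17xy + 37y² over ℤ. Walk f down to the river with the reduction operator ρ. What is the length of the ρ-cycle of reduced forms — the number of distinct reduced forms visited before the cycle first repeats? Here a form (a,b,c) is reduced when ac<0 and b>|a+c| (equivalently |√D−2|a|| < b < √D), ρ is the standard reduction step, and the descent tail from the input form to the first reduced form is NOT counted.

D = 3545, ⌊√D⌋ = 59
river: ρ → (37,57,-2)
river: ρ → (-2,59,8)
river: ρ → (8,53,-23)
river: ρ → (-23,39,22)
river: ρ → (22,49,-13)
river: ρ → (-13,55,10)
river: ρ → (10,45,-38)
river: ρ → (-38,31,17)
river: ρ → (17,37,-32)
river: ρ → (-32,27,22)
river: ρ → (22,17,-37)
river: ρ → (-37,57,2)
river: ρ → (2,59,-8)
river: ρ → (-8,53,23)
river: ρ → (23,39,-22)
river: ρ → (-22,49,13)
river: ρ → (13,55,-10)
river: ρ → (-10,45,38)
river: ρ → (38,31,-17)
river: ρ → (-17,37,32)
river: ρ → (32,27,-22)
river: ρ → (-22,17,37)
ρ-cycle length = 22 (tail of 0 descent steps not counted)

22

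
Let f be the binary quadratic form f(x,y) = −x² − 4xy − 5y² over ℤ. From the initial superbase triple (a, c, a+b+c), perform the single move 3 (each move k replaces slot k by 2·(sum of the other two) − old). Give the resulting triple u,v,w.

start (-1,-5,-10) = (f(1,0),f(0,1),f(1,1))
replace slot 3: 2·((-1)+(-5)) − (-10) = -2 → (-1,-5,-2)

-1,-5,-2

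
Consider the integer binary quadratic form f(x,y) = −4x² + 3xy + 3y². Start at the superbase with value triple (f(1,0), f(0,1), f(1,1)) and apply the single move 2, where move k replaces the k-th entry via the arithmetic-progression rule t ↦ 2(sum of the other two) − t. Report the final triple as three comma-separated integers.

start (-4,3,2) = (f(1,0),f(0,1),f(1,1))
replace slot 2: 2·((-4)+2) − 3 = -7 → (-4,-7,2)

-4,-7,2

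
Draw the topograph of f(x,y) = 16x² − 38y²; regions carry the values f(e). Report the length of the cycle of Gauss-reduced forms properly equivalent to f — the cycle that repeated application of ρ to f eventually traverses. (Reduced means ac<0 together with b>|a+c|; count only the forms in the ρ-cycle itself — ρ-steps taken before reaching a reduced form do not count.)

D = 2432, ⌊√D⌋ = 49
descent: ρ → (-38,0,16)
descent: ρ → (16,32,-22)  [lands on river]
river: ρ → (-22,12,26)
river: ρ → (26,40,-8)
river: ρ → (-8,40,26)
river: ρ → (26,12,-22)
river: ρ → (-22,32,16)
ρ-cycle length = 6 (tail of 2 descent steps not counted)

6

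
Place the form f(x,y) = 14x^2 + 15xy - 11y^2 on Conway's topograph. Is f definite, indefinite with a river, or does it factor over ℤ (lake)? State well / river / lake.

D = b²−4ac = 15² − 4·14·(-11) = 841
D = 29² is a perfect square ⇒ form factors over ℤ ⇒ lakes

lake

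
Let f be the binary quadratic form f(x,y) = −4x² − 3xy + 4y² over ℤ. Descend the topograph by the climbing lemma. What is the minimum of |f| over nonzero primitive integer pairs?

descent: ρ → (4,3,-4)  [lands on river]
river: ρ → (-4,5,3)
river: ρ → (3,7,-2)
river: ρ → (-2,5,6)
river: ρ → (6,7,-1)
river: ρ → (-1,7,6)
river: ρ → (6,5,-2)
river: ρ → (-2,7,3)
river: ρ → (3,5,-4)
river: ρ → (-4,3,4)
river: ρ → (4,5,-3)
river: ρ → (-3,7,2)
river: ρ → (2,5,-6)
river: ρ → (-6,7,1)
river: ρ → (1,7,-6)
river: ρ → (-6,5,2)
river: ρ → (2,7,-3)
river: ρ → (-3,5,4)
closes: descent 1, river 18
min |a| on river = 1

1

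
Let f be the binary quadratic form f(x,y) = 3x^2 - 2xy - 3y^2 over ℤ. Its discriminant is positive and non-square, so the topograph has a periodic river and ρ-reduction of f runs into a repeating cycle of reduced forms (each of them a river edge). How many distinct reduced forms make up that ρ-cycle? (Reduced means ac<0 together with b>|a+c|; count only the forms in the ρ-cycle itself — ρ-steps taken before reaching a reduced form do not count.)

D = 40, ⌊√D⌋ = 6
descent: ρ → (-3,2,3)  [lands on river]
river: ρ → (3,4,-2)
river: ρ → (-2,4,3)
river: ρ → (3,2,-3)
river: ρ → (-3,4,2)
river: ρ → (2,4,-3)
ρ-cycle length = 6 (tail of 1 descent step not counted)

6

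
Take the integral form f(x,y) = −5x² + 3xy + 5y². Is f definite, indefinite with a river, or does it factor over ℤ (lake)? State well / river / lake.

D = b²−4ac = 3² − 4·(-5)·5 = 109
D > 0 non-square ⇒ indefinite ⇒ periodic river

river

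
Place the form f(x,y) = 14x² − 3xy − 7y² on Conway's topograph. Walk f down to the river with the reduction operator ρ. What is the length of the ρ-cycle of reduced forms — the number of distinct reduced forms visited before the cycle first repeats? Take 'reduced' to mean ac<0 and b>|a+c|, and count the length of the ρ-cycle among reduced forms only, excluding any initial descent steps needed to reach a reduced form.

D = 401, ⌊√D⌋ = 20
descent: ρ → (-7,17,4)  [lands on river]
river: ρ → (4,15,-11)
river: ρ → (-11,7,8)
river: ρ → (8,9,-10)
river: ρ → (-10,11,7)
river: ρ → (7,17,-4)
river: ρ → (-4,15,11)
river: ρ → (11,7,-8)
river: ρ → (-8,9,10)
river: ρ → (10,11,-7)
ρ-cycle length = 10 (tail of 1 descent step not counted)

10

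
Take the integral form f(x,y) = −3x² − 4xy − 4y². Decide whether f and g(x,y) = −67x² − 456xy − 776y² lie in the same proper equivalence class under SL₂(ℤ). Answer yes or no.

D₁ = -32, D₂ = -32
f is negative-definite; reduce −f:
−f: translate: b→-2 (≡4 mod 6), so (3,4,4)→(3,-2,3)
−f: flip: (3,-2,3)→(3,2,3)
−f: reduced (well bottom): (3,2,3) with a≤c, −a<b≤a
flip sign back: reduced form of f is (-3,-2,-3)
g is negative-definite; reduce −g:
−g: translate: b→54 (≡456 mod 134), so (67,456,776)→(67,54,11)
−g: flip: (67,54,11)→(11,-54,67)
−g: translate: b→-10 (≡-54 mod 22), so (11,-54,67)→(11,-10,3)
−g: flip: (11,-10,3)→(3,10,11)
−g: translate: b→-2 (≡10 mod 6), so (3,10,11)→(3,-2,3)
−g: flip: (3,-2,3)→(3,2,3)
−g: reduced (well bottom): (3,2,3) with a≤c, −a<b≤a
flip sign back: reduced form of g is (-3,-2,-3)
reduced forms (-3, -2, -3) vs (-3, -2, -3) ⇒ equivalent

yes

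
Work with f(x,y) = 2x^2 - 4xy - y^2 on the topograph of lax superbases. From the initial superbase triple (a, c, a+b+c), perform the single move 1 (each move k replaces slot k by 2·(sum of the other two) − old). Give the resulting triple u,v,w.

start (2,-1,-3) = (f(1,0),f(0,1),f(1,1))
replace slot 1: 2·((-1)+(-3)) − 2 = -10 → (-10,-1,-3)

-10,-1,-3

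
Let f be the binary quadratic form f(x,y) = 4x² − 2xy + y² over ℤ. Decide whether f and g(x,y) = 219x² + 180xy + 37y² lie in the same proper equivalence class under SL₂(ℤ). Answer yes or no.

D₁ = -12, D₂ = -12
f: flip: (4,-2,1)→(1,2,4)
f: translate: b→0 (≡2 mod 2), so (1,2,4)→(1,0,3)
f: reduced (well bottom): (1,0,3) with a≤c, −a<b≤a
g: flip: (219,180,37)→(37,-180,219)
g: translate: b→-32 (≡-180 mod 74), so (37,-180,219)→(37,-32,7)
g: flip: (37,-32,7)→(7,32,37)
g: translate: b→4 (≡32 mod 14), so (7,32,37)→(7,4,1)
g: flip: (7,4,1)→(1,-4,7)
g: translate: b→0 (≡-4 mod 2), so (1,-4,7)→(1,0,3)
g: reduced (well bottom): (1,0,3) with a≤c, −a<b≤a
reduced forms (1, 0, 3) vs (1, 0, 3) ⇒ equivalent

yes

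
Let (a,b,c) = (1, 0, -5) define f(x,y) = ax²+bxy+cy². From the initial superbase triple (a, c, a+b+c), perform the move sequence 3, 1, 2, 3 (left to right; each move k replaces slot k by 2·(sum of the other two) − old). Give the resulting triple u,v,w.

start (1,-5,-4) = (f(1,0),f(0,1),f(1,1))
replace slot 3: 2·(1+(-5)) − (-4) = -4 → (1,-5,-4)
replace slot 1: 2·((-5)+(-4)) − 1 = -19 → (-19,-5,-4)
replace slot 2: 2·((-19)+(-4)) − (-5) = -41 → (-19,-41,-4)
replace slot 3: 2·((-19)+(-41)) − (-4) = -116 → (-19,-41,-116)

-19,-41,-116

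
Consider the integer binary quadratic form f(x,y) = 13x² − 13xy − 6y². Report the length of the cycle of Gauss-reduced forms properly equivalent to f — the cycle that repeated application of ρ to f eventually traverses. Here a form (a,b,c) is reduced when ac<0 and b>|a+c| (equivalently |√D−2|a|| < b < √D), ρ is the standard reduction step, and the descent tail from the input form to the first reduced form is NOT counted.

D = 481, ⌊√D⌋ = 21
descent: ρ → (-6,13,13)  [lands on river]
river: ρ → (13,13,-6)
river: ρ → (-6,11,15)
river: ρ → (15,19,-2)
river: ρ → (-2,21,5)
river: ρ → (5,19,-6)
river: ρ → (-6,17,8)
river: ρ → (8,15,-8)
river: ρ → (-8,17,6)
river: ρ → (6,19,-5)
river: ρ → (-5,21,2)
river: ρ → (2,19,-15)
river: ρ → (-15,11,6)
river: ρ → (6,13,-13)
river: ρ → (-13,13,6)
river: ρ → (6,11,-15)
river: ρ → (-15,19,2)
river: ρ → (2,21,-5)
river: ρ → (-5,19,6)
river: ρ → (6,17,-8)
river: ρ → (-8,15,8)
river: ρ → (8,17,-6)
river: ρ → (-6,19,5)
river: ρ → (5,21,-2)
river: ρ → (-2,19,15)
river: ρ → (15,11,-6)
ρ-cycle length = 26 (tail of 1 descent step not counted)

26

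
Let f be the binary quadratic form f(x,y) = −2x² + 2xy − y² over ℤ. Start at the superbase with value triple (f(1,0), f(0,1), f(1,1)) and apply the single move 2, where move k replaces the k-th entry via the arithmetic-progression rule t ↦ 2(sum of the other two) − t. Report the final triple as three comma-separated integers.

start (-2,-1,-1) = (f(1,0),f(0,1),f(1,1))
replace slot 2: 2·((-2)+(-1)) − (-1) = -5 → (-2,-5,-1)

-2,-5,-1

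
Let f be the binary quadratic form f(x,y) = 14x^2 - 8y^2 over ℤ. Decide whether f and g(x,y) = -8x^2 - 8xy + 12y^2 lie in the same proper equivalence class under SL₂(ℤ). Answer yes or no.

D₁ = 448, D₂ = 448
river cycle of f (length 4): (-8, 16, 6), (6, 20, -2), (-2, 20, 6), (6, 16, -8)
river cycle of g (length 4): (12, 8, -8), (-8, 8, 12), (12, 16, -4), (-4, 16, 12)
cycles differ ⇒ inequivalent

no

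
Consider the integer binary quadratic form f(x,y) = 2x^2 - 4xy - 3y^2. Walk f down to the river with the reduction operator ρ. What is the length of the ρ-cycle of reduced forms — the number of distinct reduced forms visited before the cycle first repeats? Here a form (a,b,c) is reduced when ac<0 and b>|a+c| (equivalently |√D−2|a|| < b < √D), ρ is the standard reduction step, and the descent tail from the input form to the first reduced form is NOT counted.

D = 40, ⌊√D⌋ = 6
descent: ρ → (-3,4,2)  [lands on river]
river: ρ → (2,4,-3)
river: ρ → (-3,2,3)
river: ρ → (3,4,-2)
river: ρ → (-2,4,3)
river: ρ → (3,2,-3)
ρ-cycle length = 6 (tail of 1 descent step not counted)

6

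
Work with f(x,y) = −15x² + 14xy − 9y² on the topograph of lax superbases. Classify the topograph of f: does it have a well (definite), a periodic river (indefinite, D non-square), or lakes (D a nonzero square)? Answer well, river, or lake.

D = b²−4ac = 14² − 4·(-15)·(-9) = -344
D < 0 ⇒ definite ⇒ every region one sign ⇒ single well

well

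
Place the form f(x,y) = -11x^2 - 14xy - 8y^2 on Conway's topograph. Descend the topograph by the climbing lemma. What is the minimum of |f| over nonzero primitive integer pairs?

translate: b→-8 (≡14 mod 22), so (11,14,8)→(11,-8,5)
flip: (11,-8,5)→(5,8,11)
translate: b→-2 (≡8 mod 10), so (5,8,11)→(5,-2,8)
reduced (well bottom): (5,-2,8) with a≤c, −a<b≤a
well minimum |f| = |-5| = 5 (negative-definite)

5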